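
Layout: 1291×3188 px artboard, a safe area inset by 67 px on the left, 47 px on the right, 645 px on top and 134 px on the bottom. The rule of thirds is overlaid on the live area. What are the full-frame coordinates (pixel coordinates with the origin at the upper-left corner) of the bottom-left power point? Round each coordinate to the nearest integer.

x = 459 px, y = 2251 px

Content width = 1291 − 67 − 47 = 1177 px; content height = 3188 − 645 − 134 = 2409 px.
Bottom-left is one-third across and two-thirds down within the live area.
x = 67 + 1 × 1177/3 = 67 + 392.33 ≈ 459
y = 645 + 2 × 2409/3 = 645 + 1606.00 ≈ 2251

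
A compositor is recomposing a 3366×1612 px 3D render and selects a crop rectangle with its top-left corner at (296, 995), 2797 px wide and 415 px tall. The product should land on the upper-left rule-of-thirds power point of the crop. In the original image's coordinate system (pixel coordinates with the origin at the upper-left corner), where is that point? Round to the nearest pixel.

x = 1228 px, y = 1133 px

One third of the crop width 2797 is 932.33 px.
One third of the crop height 415 is 138.33 px.
The upper-left point is one-third across and one-third down within the crop:
x = 296 + 1 × 932.33 ≈ 1228; y = 995 + 1 × 138.33 ≈ 1133.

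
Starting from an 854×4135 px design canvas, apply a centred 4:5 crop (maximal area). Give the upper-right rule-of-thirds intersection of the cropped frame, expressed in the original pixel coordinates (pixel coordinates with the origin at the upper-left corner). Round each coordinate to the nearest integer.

854/4135 < 4/5, so the 4:5 crop keeps the full width 854 and trims height to 854 × 5/4 = 1067.50 px.
Top offset = (4135 − 1067.50)/2 = 1533.75 px; left offset = 0.
Upper-right is two-thirds across and one-third down within the crop:
x = 0.00 + 2 × 854.00/3 ≈ 569; y = 1533.75 + 1 × 1067.50/3 ≈ 1890.

(569, 1890)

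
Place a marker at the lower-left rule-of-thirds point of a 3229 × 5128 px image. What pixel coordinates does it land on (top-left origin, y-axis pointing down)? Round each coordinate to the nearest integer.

(1076, 3419)

The lower-left point sits one-third of the way across and two-thirds of the way down.
x = 1 × 3229/3 ≈ 1076; y = 2 × 5128/3 ≈ 3419.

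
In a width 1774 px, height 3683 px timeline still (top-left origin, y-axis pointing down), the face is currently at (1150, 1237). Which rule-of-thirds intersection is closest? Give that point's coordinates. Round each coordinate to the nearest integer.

Third lines: x ∈ {591, 1183}, y ∈ {1228, 2455}.
1150 is closer to x = 1183; 1237 is closer to y = 1228.
So the nearest intersection is the upper-right power point.

(1183, 1228)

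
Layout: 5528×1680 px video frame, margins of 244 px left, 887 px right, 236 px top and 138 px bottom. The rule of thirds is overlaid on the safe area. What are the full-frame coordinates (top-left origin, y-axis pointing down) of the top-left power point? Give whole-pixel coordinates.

(1710, 671)

Content width = 5528 − 244 − 887 = 4397 px; content height = 1680 − 236 − 138 = 1306 px.
Top-left is one-third across and one-third down within the safe area.
x = 244 + 1 × 4397/3 = 244 + 1465.67 ≈ 1710
y = 236 + 1 × 1306/3 = 236 + 435.33 ≈ 671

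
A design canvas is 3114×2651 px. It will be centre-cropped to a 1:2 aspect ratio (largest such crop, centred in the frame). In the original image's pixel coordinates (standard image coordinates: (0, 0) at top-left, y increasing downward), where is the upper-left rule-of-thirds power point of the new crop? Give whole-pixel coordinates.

3114/2651 > 1/2, so the 1:2 crop keeps the full height 2651 and trims width to 2651 × 1/2 = 1325.50 px.
Left offset = (3114 − 1325.50)/2 = 894.25 px; top offset = 0.
Upper-left is one-third across and one-third down within the crop:
x = 894.25 + 1 × 1325.50/3 ≈ 1336; y = 0.00 + 1 × 2651.00/3 ≈ 884.

x = 1336 px, y = 884 px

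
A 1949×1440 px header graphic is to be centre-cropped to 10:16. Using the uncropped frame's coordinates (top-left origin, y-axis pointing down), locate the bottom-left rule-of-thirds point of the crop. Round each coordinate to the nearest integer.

(825, 960)

1949/1440 > 10/16, so the 10:16 crop keeps the full height 1440 and trims width to 1440 × 10/16 = 900.00 px.
Left offset = (1949 − 900.00)/2 = 524.50 px; top offset = 0.
Bottom-left is one-third across and two-thirds down within the crop:
x = 524.50 + 1 × 900.00/3 ≈ 825; y = 0.00 + 2 × 1440.00/3 ≈ 960.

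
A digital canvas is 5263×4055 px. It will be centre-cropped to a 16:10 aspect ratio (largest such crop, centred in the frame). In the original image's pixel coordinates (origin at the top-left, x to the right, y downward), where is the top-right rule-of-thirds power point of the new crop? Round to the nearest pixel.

(3509, 1479)

5263/4055 < 16/10, so the 16:10 crop keeps the full width 5263 and trims height to 5263 × 10/16 = 3289.38 px.
Top offset = (4055 − 3289.38)/2 = 382.81 px; left offset = 0.
Top-right is two-thirds across and one-third down within the crop:
x = 0.00 + 2 × 5263.00/3 ≈ 3509; y = 382.81 + 1 × 3289.38/3 ≈ 1479.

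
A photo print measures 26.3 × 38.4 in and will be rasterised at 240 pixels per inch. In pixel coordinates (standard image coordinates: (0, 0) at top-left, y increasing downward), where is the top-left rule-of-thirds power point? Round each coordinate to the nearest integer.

(2104, 3072)

In pixels the canvas is 26.3 × 240 = 6312 wide and 38.4 × 240 = 9216 tall.
The top-left point is one-third across and one-third down:
x = 1 × 6312/3 ≈ 2104; y = 1 × 9216/3 ≈ 3072.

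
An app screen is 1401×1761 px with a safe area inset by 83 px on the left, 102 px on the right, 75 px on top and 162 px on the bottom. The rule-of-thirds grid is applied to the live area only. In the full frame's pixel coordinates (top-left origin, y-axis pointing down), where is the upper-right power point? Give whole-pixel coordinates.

Content width = 1401 − 83 − 102 = 1216 px; content height = 1761 − 75 − 162 = 1524 px.
Upper-right is two-thirds across and one-third down within the live area.
x = 83 + 2 × 1216/3 = 83 + 810.67 ≈ 894
y = 75 + 1 × 1524/3 = 75 + 508.00 ≈ 583

(894, 583)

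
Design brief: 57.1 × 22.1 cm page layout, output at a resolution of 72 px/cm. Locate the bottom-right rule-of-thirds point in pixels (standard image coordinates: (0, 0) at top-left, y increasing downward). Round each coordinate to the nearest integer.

In pixels the canvas is 57.1 × 72 = 4111.2 wide and 22.1 × 72 = 1591.2 tall.
The bottom-right point is two-thirds across and two-thirds down:
x = 2 × 4111.2/3 ≈ 2741; y = 2 × 1591.2/3 ≈ 1061.

(2741, 1061)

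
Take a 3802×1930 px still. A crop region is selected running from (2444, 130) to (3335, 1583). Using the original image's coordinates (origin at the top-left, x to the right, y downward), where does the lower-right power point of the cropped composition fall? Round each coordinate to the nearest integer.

Crop width = 3335 − 2444 = 891 px; one third is 297.00 px.
Crop height = 1583 − 130 = 1453 px; one third is 484.33 px.
The lower-right point is two-thirds across and two-thirds down within the crop:
x = 2444 + 2 × 297.00 ≈ 3038; y = 130 + 2 × 484.33 ≈ 1099.

(3038, 1099)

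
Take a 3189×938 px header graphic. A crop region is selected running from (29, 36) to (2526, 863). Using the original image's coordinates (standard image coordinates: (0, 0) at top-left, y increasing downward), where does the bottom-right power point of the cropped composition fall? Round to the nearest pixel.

(1694, 587)

Crop width = 2526 − 29 = 2497 px; one third is 832.33 px.
Crop height = 863 − 36 = 827 px; one third is 275.67 px.
The bottom-right point is two-thirds across and two-thirds down within the crop:
x = 29 + 2 × 832.33 ≈ 1694; y = 36 + 2 × 275.67 ≈ 587.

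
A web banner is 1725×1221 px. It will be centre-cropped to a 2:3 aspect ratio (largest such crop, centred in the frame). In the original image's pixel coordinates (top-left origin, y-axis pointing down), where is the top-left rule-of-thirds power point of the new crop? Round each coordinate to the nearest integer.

1725/1221 > 2/3, so the 2:3 crop keeps the full height 1221 and trims width to 1221 × 2/3 = 814.00 px.
Left offset = (1725 − 814.00)/2 = 455.50 px; top offset = 0.
Top-left is one-third across and one-third down within the crop:
x = 455.50 + 1 × 814.00/3 ≈ 727; y = 0.00 + 1 × 1221.00/3 ≈ 407.

x = 727 px, y = 407 px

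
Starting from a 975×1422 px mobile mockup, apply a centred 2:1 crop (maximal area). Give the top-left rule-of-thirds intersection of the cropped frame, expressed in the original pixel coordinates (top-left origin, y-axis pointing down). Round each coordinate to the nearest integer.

975/1422 < 2/1, so the 2:1 crop keeps the full width 975 and trims height to 975 × 1/2 = 487.50 px.
Top offset = (1422 − 487.50)/2 = 467.25 px; left offset = 0.
Top-left is one-third across and one-third down within the crop:
x = 0.00 + 1 × 975.00/3 ≈ 325; y = 467.25 + 1 × 487.50/3 ≈ 630.

(325, 630)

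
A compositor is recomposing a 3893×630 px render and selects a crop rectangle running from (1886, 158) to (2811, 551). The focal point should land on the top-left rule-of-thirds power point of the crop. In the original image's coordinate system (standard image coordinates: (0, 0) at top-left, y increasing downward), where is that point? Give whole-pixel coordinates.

Crop width = 2811 − 1886 = 925 px; one third is 308.33 px.
Crop height = 551 − 158 = 393 px; one third is 131.00 px.
The top-left point is one-third across and one-third down within the crop:
x = 1886 + 1 × 308.33 ≈ 2194; y = 158 + 1 × 131.00 ≈ 289.

x = 2194 px, y = 289 px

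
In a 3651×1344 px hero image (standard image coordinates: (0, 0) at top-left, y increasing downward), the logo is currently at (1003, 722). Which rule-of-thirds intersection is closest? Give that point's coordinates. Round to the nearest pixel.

(1217, 896)

Third lines: x ∈ {1217, 2434}, y ∈ {448, 896}.
1003 is closer to x = 1217; 722 is closer to y = 896.
So the nearest intersection is the lower-left power point.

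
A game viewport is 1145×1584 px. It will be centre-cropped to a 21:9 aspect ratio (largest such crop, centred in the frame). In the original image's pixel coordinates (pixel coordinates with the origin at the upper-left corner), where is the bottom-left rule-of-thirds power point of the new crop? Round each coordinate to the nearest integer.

(382, 874)

1145/1584 < 21/9, so the 21:9 crop keeps the full width 1145 and trims height to 1145 × 9/21 = 490.71 px.
Top offset = (1584 − 490.71)/2 = 546.64 px; left offset = 0.
Bottom-left is one-third across and two-thirds down within the crop:
x = 0.00 + 1 × 1145.00/3 ≈ 382; y = 546.64 + 2 × 490.71/3 ≈ 874.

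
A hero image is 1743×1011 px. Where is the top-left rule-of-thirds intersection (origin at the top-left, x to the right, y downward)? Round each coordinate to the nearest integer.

The top-left point sits one-third of the way across and one-third of the way down.
x = 1 × 1743/3 ≈ 581; y = 1 × 1011/3 ≈ 337.

(581, 337)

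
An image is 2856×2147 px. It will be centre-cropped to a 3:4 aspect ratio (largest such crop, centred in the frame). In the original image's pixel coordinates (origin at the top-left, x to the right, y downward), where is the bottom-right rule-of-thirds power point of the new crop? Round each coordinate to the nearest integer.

x = 1696 px, y = 1431 px

2856/2147 > 3/4, so the 3:4 crop keeps the full height 2147 and trims width to 2147 × 3/4 = 1610.25 px.
Left offset = (2856 − 1610.25)/2 = 622.88 px; top offset = 0.
Bottom-right is two-thirds across and two-thirds down within the crop:
x = 622.88 + 2 × 1610.25/3 ≈ 1696; y = 0.00 + 2 × 2147.00/3 ≈ 1431.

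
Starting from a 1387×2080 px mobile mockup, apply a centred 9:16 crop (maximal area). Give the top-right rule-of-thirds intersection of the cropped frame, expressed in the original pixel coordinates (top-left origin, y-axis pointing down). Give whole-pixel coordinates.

1387/2080 > 9/16, so the 9:16 crop keeps the full height 2080 and trims width to 2080 × 9/16 = 1170.00 px.
Left offset = (1387 − 1170.00)/2 = 108.50 px; top offset = 0.
Top-right is two-thirds across and one-third down within the crop:
x = 108.50 + 2 × 1170.00/3 ≈ 889; y = 0.00 + 1 × 2080.00/3 ≈ 693.

x = 889 px, y = 693 px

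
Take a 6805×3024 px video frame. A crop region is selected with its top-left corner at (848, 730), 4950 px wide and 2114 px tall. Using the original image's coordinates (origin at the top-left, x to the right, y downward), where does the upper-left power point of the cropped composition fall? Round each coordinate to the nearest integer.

(2498, 1435)

One third of the crop width 4950 is 1650.00 px.
One third of the crop height 2114 is 704.67 px.
The upper-left point is one-third across and one-third down within the crop:
x = 848 + 1 × 1650.00 ≈ 2498; y = 730 + 1 × 704.67 ≈ 1435.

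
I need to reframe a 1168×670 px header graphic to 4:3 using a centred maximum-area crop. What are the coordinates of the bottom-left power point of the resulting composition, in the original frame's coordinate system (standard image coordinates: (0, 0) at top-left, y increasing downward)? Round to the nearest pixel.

x = 435 px, y = 447 px

1168/670 > 4/3, so the 4:3 crop keeps the full height 670 and trims width to 670 × 4/3 = 893.33 px.
Left offset = (1168 − 893.33)/2 = 137.33 px; top offset = 0.
Bottom-left is one-third across and two-thirds down within the crop:
x = 137.33 + 1 × 893.33/3 ≈ 435; y = 0.00 + 2 × 670.00/3 ≈ 447.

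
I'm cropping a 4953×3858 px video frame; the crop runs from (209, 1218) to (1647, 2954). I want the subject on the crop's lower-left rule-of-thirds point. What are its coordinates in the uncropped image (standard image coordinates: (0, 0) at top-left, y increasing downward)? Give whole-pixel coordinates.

Crop width = 1647 − 209 = 1438 px; one third is 479.33 px.
Crop height = 2954 − 1218 = 1736 px; one third is 578.67 px.
The lower-left point is one-third across and two-thirds down within the crop:
x = 209 + 1 × 479.33 ≈ 688; y = 1218 + 2 × 578.67 ≈ 2375.

(688, 2375)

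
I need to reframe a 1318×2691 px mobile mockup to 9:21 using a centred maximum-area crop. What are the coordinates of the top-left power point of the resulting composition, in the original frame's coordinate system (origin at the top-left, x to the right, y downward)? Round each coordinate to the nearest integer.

(467, 897)

1318/2691 > 9/21, so the 9:21 crop keeps the full height 2691 and trims width to 2691 × 9/21 = 1153.29 px.
Left offset = (1318 − 1153.29)/2 = 82.36 px; top offset = 0.
Top-left is one-third across and one-third down within the crop:
x = 82.36 + 1 × 1153.29/3 ≈ 467; y = 0.00 + 1 × 2691.00/3 ≈ 897.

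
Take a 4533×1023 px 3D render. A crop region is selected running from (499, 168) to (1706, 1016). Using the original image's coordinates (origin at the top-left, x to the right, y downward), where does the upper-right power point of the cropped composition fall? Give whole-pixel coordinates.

(1304, 451)

Crop width = 1706 − 499 = 1207 px; one third is 402.33 px.
Crop height = 1016 − 168 = 848 px; one third is 282.67 px.
The upper-right point is two-thirds across and one-third down within the crop:
x = 499 + 2 × 402.33 ≈ 1304; y = 168 + 1 × 282.67 ≈ 451.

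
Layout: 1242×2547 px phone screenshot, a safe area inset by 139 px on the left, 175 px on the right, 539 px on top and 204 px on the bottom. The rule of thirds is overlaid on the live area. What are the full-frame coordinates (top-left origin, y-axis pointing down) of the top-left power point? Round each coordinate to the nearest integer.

Content width = 1242 − 139 − 175 = 928 px; content height = 2547 − 539 − 204 = 1804 px.
Top-left is one-third across and one-third down within the live area.
x = 139 + 1 × 928/3 = 139 + 309.33 ≈ 448
y = 539 + 1 × 1804/3 = 539 + 601.33 ≈ 1140

(448, 1140)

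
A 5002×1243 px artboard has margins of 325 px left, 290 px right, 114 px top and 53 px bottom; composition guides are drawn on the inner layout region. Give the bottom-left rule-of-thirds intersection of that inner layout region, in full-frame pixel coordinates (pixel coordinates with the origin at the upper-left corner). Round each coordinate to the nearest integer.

Content width = 5002 − 325 − 290 = 4387 px; content height = 1243 − 114 − 53 = 1076 px.
Bottom-left is one-third across and two-thirds down within the inner layout region.
x = 325 + 1 × 4387/3 = 325 + 1462.33 ≈ 1787
y = 114 + 2 × 1076/3 = 114 + 717.33 ≈ 831

(1787, 831)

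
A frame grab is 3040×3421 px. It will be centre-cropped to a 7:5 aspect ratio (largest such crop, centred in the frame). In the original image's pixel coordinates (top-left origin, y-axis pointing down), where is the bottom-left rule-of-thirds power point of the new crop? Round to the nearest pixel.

(1013, 2072)

3040/3421 < 7/5, so the 7:5 crop keeps the full width 3040 and trims height to 3040 × 5/7 = 2171.43 px.
Top offset = (3421 − 2171.43)/2 = 624.79 px; left offset = 0.
Bottom-left is one-third across and two-thirds down within the crop:
x = 0.00 + 1 × 3040.00/3 ≈ 1013; y = 624.79 + 2 × 2171.43/3 ≈ 2072.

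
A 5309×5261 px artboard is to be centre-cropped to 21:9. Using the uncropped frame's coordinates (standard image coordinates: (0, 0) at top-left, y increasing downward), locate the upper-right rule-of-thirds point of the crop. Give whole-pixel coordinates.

(3539, 2251)

5309/5261 < 21/9, so the 21:9 crop keeps the full width 5309 and trims height to 5309 × 9/21 = 2275.29 px.
Top offset = (5261 − 2275.29)/2 = 1492.86 px; left offset = 0.
Upper-right is two-thirds across and one-third down within the crop:
x = 0.00 + 2 × 5309.00/3 ≈ 3539; y = 1492.86 + 1 × 2275.29/3 ≈ 2251.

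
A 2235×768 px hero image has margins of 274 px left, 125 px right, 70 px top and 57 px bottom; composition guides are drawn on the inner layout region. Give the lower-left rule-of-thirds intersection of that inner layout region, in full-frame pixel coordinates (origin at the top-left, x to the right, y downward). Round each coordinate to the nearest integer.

Content width = 2235 − 274 − 125 = 1836 px; content height = 768 − 70 − 57 = 641 px.
Lower-left is one-third across and two-thirds down within the inner layout region.
x = 274 + 1 × 1836/3 = 274 + 612.00 ≈ 886
y = 70 + 2 × 641/3 = 70 + 427.33 ≈ 497

(886, 497)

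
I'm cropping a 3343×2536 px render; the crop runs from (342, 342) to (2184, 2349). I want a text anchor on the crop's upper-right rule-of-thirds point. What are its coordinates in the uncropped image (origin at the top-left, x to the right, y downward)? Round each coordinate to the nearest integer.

Crop width = 2184 − 342 = 1842 px; one third is 614.00 px.
Crop height = 2349 − 342 = 2007 px; one third is 669.00 px.
The upper-right point is two-thirds across and one-third down within the crop:
x = 342 + 2 × 614.00 ≈ 1570; y = 342 + 1 × 669.00 ≈ 1011.

(1570, 1011)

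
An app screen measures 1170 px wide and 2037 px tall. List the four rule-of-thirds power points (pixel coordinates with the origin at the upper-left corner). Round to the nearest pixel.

(390, 679), (780, 679), (390, 1358), (780, 1358)

One third of 1170 is 390; one third of 2037 is 679.
Vertical third lines at x = 390 and x = 780; horizontal third lines at y = 679 and y = 1358.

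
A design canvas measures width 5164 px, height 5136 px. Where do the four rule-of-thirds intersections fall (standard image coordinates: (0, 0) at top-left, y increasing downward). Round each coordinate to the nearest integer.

One third of 5164 is 1721.33; one third of 5136 is 1712.
Vertical third lines at x = 1721 and x = 3443; horizontal third lines at y = 1712 and y = 3424.

(1721, 1712), (3443, 1712), (1721, 3424), (3443, 3424)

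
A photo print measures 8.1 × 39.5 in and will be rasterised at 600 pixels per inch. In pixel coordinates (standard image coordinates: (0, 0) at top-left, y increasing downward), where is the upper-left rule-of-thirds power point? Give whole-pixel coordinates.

In pixels the canvas is 8.1 × 600 = 4860 wide and 39.5 × 600 = 23700 tall.
The upper-left point is one-third across and one-third down:
x = 1 × 4860/3 ≈ 1620; y = 1 × 23700/3 ≈ 7900.

(1620, 7900)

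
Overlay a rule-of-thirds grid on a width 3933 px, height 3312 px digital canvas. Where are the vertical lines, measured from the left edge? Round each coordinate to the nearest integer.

3933 / 3 = 1311, so the vertical lines sit at one and two thirds of 3933.

x = 1311 px and x = 2622 px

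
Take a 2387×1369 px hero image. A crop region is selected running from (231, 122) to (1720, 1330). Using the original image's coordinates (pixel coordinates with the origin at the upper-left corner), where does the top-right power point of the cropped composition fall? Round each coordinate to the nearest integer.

(1224, 525)

Crop width = 1720 − 231 = 1489 px; one third is 496.33 px.
Crop height = 1330 − 122 = 1208 px; one third is 402.67 px.
The top-right point is two-thirds across and one-third down within the crop:
x = 231 + 2 × 496.33 ≈ 1224; y = 122 + 1 × 402.67 ≈ 525.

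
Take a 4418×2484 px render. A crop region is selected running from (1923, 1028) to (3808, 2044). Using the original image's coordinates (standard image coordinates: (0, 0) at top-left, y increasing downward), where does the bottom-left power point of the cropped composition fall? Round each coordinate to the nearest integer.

Crop width = 3808 − 1923 = 1885 px; one third is 628.33 px.
Crop height = 2044 − 1028 = 1016 px; one third is 338.67 px.
The bottom-left point is one-third across and two-thirds down within the crop:
x = 1923 + 1 × 628.33 ≈ 2551; y = 1028 + 2 × 338.67 ≈ 1705.

x = 2551 px, y = 1705 px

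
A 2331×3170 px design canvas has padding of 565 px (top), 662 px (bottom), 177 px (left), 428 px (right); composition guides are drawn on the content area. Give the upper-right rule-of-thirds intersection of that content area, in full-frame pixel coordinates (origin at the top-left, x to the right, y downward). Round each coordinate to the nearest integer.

Content width = 2331 − 177 − 428 = 1726 px; content height = 3170 − 565 − 662 = 1943 px.
Upper-right is two-thirds across and one-third down within the content area.
x = 177 + 2 × 1726/3 = 177 + 1150.67 ≈ 1328
y = 565 + 1 × 1943/3 = 565 + 647.67 ≈ 1213

(1328, 1213)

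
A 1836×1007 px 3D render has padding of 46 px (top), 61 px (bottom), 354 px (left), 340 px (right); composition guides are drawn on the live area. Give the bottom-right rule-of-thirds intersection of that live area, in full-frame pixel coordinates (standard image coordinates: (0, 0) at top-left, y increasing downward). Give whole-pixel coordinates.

x = 1115 px, y = 646 px

Content width = 1836 − 354 − 340 = 1142 px; content height = 1007 − 46 − 61 = 900 px.
Bottom-right is two-thirds across and two-thirds down within the live area.
x = 354 + 2 × 1142/3 = 354 + 761.33 ≈ 1115
y = 46 + 2 × 900/3 = 46 + 600.00 ≈ 646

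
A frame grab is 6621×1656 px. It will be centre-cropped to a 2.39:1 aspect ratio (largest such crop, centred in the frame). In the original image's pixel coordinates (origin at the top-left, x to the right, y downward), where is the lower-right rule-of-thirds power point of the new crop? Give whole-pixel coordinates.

(3970, 1104)

6621/1656 > 2.39/1, so the 2.39:1 crop keeps the full height 1656 and trims width to 1656 × 2.39/1 = 3957.84 px.
Left offset = (6621 − 3957.84)/2 = 1331.58 px; top offset = 0.
Lower-right is two-thirds across and two-thirds down within the crop:
x = 1331.58 + 2 × 3957.84/3 ≈ 3970; y = 0.00 + 2 × 1656.00/3 ≈ 1104.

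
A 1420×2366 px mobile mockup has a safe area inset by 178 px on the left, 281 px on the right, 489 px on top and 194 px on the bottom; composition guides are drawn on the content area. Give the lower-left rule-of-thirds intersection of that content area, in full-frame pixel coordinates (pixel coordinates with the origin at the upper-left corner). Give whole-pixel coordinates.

(498, 1611)

Content width = 1420 − 178 − 281 = 961 px; content height = 2366 − 489 − 194 = 1683 px.
Lower-left is one-third across and two-thirds down within the content area.
x = 178 + 1 × 961/3 = 178 + 320.33 ≈ 498
y = 489 + 2 × 1683/3 = 489 + 1122.00 ≈ 1611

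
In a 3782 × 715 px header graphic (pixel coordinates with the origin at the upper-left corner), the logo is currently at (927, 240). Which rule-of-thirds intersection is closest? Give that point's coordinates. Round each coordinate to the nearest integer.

Third lines: x ∈ {1261, 2521}, y ∈ {238, 477}.
927 is closer to x = 1261; 240 is closer to y = 238.
So the nearest intersection is the upper-left power point.

(1261, 238)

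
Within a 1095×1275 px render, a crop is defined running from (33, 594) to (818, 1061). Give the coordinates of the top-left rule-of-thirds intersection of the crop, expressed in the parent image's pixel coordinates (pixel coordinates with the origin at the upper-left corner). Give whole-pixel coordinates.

Crop width = 818 − 33 = 785 px; one third is 261.67 px.
Crop height = 1061 − 594 = 467 px; one third is 155.67 px.
The top-left point is one-third across and one-third down within the crop:
x = 33 + 1 × 261.67 ≈ 295; y = 594 + 1 × 155.67 ≈ 750.

x = 295 px, y = 750 px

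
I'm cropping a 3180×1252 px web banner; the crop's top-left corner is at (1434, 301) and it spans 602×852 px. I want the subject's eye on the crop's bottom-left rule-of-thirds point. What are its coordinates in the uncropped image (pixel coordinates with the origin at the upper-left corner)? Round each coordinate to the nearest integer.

One third of the crop width 602 is 200.67 px.
One third of the crop height 852 is 284.00 px.
The bottom-left point is one-third across and two-thirds down within the crop:
x = 1434 + 1 × 200.67 ≈ 1635; y = 301 + 2 × 284.00 ≈ 869.

(1635, 869)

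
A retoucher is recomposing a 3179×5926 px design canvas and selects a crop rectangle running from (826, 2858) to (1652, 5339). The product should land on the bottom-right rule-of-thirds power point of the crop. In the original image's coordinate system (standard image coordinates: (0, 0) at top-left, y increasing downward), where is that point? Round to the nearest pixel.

Crop width = 1652 − 826 = 826 px; one third is 275.33 px.
Crop height = 5339 − 2858 = 2481 px; one third is 827.00 px.
The bottom-right point is two-thirds across and two-thirds down within the crop:
x = 826 + 2 × 275.33 ≈ 1377; y = 2858 + 2 × 827.00 ≈ 4512.

x = 1377 px, y = 4512 px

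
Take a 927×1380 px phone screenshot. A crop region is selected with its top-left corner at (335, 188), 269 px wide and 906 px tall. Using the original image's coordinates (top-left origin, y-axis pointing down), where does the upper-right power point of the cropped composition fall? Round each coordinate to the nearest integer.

One third of the crop width 269 is 89.67 px.
One third of the crop height 906 is 302.00 px.
The upper-right point is two-thirds across and one-third down within the crop:
x = 335 + 2 × 89.67 ≈ 514; y = 188 + 1 × 302.00 ≈ 490.

x = 514 px, y = 490 px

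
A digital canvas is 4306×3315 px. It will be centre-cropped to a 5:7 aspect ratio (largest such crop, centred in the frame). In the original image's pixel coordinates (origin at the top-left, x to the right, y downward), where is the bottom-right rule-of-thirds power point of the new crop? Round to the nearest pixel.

(2548, 2210)

4306/3315 > 5/7, so the 5:7 crop keeps the full height 3315 and trims width to 3315 × 5/7 = 2367.86 px.
Left offset = (4306 − 2367.86)/2 = 969.07 px; top offset = 0.
Bottom-right is two-thirds across and two-thirds down within the crop:
x = 969.07 + 2 × 2367.86/3 ≈ 2548; y = 0.00 + 2 × 3315.00/3 ≈ 2210.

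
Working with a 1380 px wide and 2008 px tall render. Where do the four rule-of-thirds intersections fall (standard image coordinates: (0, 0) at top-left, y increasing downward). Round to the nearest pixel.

One third of 1380 is 460; one third of 2008 is 669.33.
Vertical third lines at x = 460 and x = 920; horizontal third lines at y = 669 and y = 1339.

(460, 669), (920, 669), (460, 1339), (920, 1339)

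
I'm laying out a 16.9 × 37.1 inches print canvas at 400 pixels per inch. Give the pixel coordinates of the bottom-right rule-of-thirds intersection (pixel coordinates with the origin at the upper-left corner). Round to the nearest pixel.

In pixels the canvas is 16.9 × 400 = 6760 wide and 37.1 × 400 = 14840 tall.
The bottom-right point is two-thirds across and two-thirds down:
x = 2 × 6760/3 ≈ 4507; y = 2 × 14840/3 ≈ 9893.

(4507, 9893)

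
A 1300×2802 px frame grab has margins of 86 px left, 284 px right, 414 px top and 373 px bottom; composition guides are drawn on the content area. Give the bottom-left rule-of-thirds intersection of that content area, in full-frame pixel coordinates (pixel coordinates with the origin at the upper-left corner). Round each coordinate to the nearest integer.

(396, 1757)

Content width = 1300 − 86 − 284 = 930 px; content height = 2802 − 414 − 373 = 2015 px.
Bottom-left is one-third across and two-thirds down within the content area.
x = 86 + 1 × 930/3 = 86 + 310.00 ≈ 396
y = 414 + 2 × 2015/3 = 414 + 1343.33 ≈ 1757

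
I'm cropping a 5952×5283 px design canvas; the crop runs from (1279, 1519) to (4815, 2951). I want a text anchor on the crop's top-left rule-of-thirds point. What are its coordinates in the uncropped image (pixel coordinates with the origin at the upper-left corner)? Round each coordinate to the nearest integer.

Crop width = 4815 − 1279 = 3536 px; one third is 1178.67 px.
Crop height = 2951 − 1519 = 1432 px; one third is 477.33 px.
The top-left point is one-third across and one-third down within the crop:
x = 1279 + 1 × 1178.67 ≈ 2458; y = 1519 + 1 × 477.33 ≈ 1996.

(2458, 1996)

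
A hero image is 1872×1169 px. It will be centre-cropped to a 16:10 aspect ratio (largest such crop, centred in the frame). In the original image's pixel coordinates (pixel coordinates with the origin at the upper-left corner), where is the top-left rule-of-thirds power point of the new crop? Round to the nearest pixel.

1872/1169 > 16/10, so the 16:10 crop keeps the full height 1169 and trims width to 1169 × 16/10 = 1870.40 px.
Left offset = (1872 − 1870.40)/2 = 0.80 px; top offset = 0.
Top-left is one-third across and one-third down within the crop:
x = 0.80 + 1 × 1870.40/3 ≈ 624; y = 0.00 + 1 × 1169.00/3 ≈ 390.

x = 624 px, y = 390 px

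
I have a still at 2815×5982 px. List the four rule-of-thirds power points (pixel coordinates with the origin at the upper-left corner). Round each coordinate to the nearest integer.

(938, 1994), (1877, 1994), (938, 3988), (1877, 3988)

One third of 2815 is 938.33; one third of 5982 is 1994.
Vertical third lines at x = 938 and x = 1877; horizontal third lines at y = 1994 and y = 3988.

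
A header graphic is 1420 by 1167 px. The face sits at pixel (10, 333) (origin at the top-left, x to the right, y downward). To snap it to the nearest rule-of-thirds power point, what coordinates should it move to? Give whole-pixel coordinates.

(473, 389)

Third lines: x ∈ {473, 947}, y ∈ {389, 778}.
10 is closer to x = 473; 333 is closer to y = 389.
So the nearest intersection is the upper-left power point.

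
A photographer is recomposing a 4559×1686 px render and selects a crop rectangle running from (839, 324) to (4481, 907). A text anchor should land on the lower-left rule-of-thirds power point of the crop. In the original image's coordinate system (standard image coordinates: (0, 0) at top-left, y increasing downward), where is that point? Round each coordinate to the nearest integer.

Crop width = 4481 − 839 = 3642 px; one third is 1214.00 px.
Crop height = 907 − 324 = 583 px; one third is 194.33 px.
The lower-left point is one-third across and two-thirds down within the crop:
x = 839 + 1 × 1214.00 ≈ 2053; y = 324 + 2 × 194.33 ≈ 713.

x = 2053 px, y = 713 px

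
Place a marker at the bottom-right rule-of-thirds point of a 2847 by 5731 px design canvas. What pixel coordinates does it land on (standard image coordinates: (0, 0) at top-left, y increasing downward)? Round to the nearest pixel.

x = 1898 px, y = 3821 px

The bottom-right point sits two-thirds of the way across and two-thirds of the way down.
x = 2 × 2847/3 ≈ 1898; y = 2 × 5731/3 ≈ 3821.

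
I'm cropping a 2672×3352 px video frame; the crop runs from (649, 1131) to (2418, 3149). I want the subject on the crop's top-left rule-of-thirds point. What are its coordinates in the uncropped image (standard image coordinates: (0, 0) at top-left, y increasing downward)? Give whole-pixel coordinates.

(1239, 1804)

Crop width = 2418 − 649 = 1769 px; one third is 589.67 px.
Crop height = 3149 − 1131 = 2018 px; one third is 672.67 px.
The top-left point is one-third across and one-third down within the crop:
x = 649 + 1 × 589.67 ≈ 1239; y = 1131 + 1 × 672.67 ≈ 1804.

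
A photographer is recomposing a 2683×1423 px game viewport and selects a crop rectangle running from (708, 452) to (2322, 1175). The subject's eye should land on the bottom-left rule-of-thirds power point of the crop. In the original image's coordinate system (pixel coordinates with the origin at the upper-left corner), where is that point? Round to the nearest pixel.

x = 1246 px, y = 934 px

Crop width = 2322 − 708 = 1614 px; one third is 538.00 px.
Crop height = 1175 − 452 = 723 px; one third is 241.00 px.
The bottom-left point is one-third across and two-thirds down within the crop:
x = 708 + 1 × 538.00 ≈ 1246; y = 452 + 2 × 241.00 ≈ 934.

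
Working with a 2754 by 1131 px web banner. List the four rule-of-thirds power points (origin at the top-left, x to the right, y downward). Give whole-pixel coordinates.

One third of 2754 is 918; one third of 1131 is 377.
Vertical third lines at x = 918 and x = 1836; horizontal third lines at y = 377 and y = 754.

(918, 377), (1836, 377), (918, 754), (1836, 754)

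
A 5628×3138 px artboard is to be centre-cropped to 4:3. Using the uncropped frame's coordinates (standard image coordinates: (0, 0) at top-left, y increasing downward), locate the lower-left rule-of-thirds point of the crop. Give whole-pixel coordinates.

(2117, 2092)

5628/3138 > 4/3, so the 4:3 crop keeps the full height 3138 and trims width to 3138 × 4/3 = 4184.00 px.
Left offset = (5628 − 4184.00)/2 = 722.00 px; top offset = 0.
Lower-left is one-third across and two-thirds down within the crop:
x = 722.00 + 1 × 4184.00/3 ≈ 2117; y = 0.00 + 2 × 3138.00/3 ≈ 2092.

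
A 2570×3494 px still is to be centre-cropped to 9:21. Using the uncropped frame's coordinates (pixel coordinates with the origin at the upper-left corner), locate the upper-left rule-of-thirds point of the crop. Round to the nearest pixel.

2570/3494 > 9/21, so the 9:21 crop keeps the full height 3494 and trims width to 3494 × 9/21 = 1497.43 px.
Left offset = (2570 − 1497.43)/2 = 536.29 px; top offset = 0.
Upper-left is one-third across and one-third down within the crop:
x = 536.29 + 1 × 1497.43/3 ≈ 1035; y = 0.00 + 1 × 3494.00/3 ≈ 1165.

x = 1035 px, y = 1165 px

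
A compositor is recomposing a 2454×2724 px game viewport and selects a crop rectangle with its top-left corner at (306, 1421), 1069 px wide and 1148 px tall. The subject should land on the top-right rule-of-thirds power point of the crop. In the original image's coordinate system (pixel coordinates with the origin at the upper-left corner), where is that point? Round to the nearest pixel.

(1019, 1804)

One third of the crop width 1069 is 356.33 px.
One third of the crop height 1148 is 382.67 px.
The top-right point is two-thirds across and one-third down within the crop:
x = 306 + 2 × 356.33 ≈ 1019; y = 1421 + 1 × 382.67 ≈ 1804.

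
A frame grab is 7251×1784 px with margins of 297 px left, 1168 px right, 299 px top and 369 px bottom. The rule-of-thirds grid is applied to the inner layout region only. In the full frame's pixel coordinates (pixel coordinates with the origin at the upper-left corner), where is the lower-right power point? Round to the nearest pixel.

x = 4154 px, y = 1043 px

Content width = 7251 − 297 − 1168 = 5786 px; content height = 1784 − 299 − 369 = 1116 px.
Lower-right is two-thirds across and two-thirds down within the inner layout region.
x = 297 + 2 × 5786/3 = 297 + 3857.33 ≈ 4154
y = 299 + 2 × 1116/3 = 299 + 744.00 ≈ 1043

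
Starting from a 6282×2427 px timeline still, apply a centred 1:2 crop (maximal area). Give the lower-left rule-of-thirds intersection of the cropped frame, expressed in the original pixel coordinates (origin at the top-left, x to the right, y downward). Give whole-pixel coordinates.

6282/2427 > 1/2, so the 1:2 crop keeps the full height 2427 and trims width to 2427 × 1/2 = 1213.50 px.
Left offset = (6282 − 1213.50)/2 = 2534.25 px; top offset = 0.
Lower-left is one-third across and two-thirds down within the crop:
x = 2534.25 + 1 × 1213.50/3 ≈ 2939; y = 0.00 + 2 × 2427.00/3 ≈ 1618.

(2939, 1618)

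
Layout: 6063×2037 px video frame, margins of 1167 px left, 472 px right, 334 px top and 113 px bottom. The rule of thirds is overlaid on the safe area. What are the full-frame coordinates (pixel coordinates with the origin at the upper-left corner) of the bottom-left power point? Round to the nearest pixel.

(2642, 1394)

Content width = 6063 − 1167 − 472 = 4424 px; content height = 2037 − 334 − 113 = 1590 px.
Bottom-left is one-third across and two-thirds down within the safe area.
x = 1167 + 1 × 4424/3 = 1167 + 1474.67 ≈ 2642
y = 334 + 2 × 1590/3 = 334 + 1060.00 ≈ 1394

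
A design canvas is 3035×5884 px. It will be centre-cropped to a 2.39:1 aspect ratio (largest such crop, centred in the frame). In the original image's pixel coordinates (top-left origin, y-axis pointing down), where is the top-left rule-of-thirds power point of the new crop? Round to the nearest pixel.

x = 1012 px, y = 2730 px

3035/5884 < 2.39/1, so the 2.39:1 crop keeps the full width 3035 and trims height to 3035 × 1/2.39 = 1269.87 px.
Top offset = (5884 − 1269.87)/2 = 2307.06 px; left offset = 0.
Top-left is one-third across and one-third down within the crop:
x = 0.00 + 1 × 3035.00/3 ≈ 1012; y = 2307.06 + 1 × 1269.87/3 ≈ 2730.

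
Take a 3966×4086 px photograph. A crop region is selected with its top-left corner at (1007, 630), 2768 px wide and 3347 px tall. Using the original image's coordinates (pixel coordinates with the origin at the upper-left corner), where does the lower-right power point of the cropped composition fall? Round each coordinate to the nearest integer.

One third of the crop width 2768 is 922.67 px.
One third of the crop height 3347 is 1115.67 px.
The lower-right point is two-thirds across and two-thirds down within the crop:
x = 1007 + 2 × 922.67 ≈ 2852; y = 630 + 2 × 1115.67 ≈ 2861.

x = 2852 px, y = 2861 px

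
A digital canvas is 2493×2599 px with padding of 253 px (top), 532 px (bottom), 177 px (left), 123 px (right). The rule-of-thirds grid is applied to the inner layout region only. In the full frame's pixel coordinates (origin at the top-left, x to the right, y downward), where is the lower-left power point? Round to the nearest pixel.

Content width = 2493 − 177 − 123 = 2193 px; content height = 2599 − 253 − 532 = 1814 px.
Lower-left is one-third across and two-thirds down within the inner layout region.
x = 177 + 1 × 2193/3 = 177 + 731.00 ≈ 908
y = 253 + 2 × 1814/3 = 253 + 1209.33 ≈ 1462

(908, 1462)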